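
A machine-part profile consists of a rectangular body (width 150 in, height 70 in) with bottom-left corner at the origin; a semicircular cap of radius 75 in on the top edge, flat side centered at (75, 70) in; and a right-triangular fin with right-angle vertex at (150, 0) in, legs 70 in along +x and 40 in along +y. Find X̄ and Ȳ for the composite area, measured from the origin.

X̄ = 81.64 in, Ȳ = 62.01 in

rectangular body: A = 150 × 70 = 10500.00, centroid at (75.00, 35.00).
semicircular top: A = ½π·75² = 8835.73, centroid at (75.00, 101.83).
triangular fin: A = ½·70·40 = 1400.00, centroid at (173.33, 13.33).
ΣA = 20735.73 in², ΣAX̄ = 1692846.37 in³, ΣAȲ = 1285917.72 in³.
X̄ = 1692846.37/20735.73 = 81.64 in; Ȳ = 1285917.72/20735.73 = 62.01 in.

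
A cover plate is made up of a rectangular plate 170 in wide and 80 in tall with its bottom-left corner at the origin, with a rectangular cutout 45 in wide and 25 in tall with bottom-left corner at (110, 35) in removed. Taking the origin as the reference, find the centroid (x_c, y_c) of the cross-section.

plate: A = 170 × 80 = 13600.00, centroid at (85.00, 40.00).
hole: A = −(45 × 25) = -1125.00, centroid at (132.50, 47.50).
ΣA = 12475.00 in², ΣAx_c = 1006937.50 in³, ΣAy_c = 490562.50 in³.
x_c = 1006937.50/12475.00 = 80.72 in; y_c = 490562.50/12475.00 = 39.32 in.

x_c = 80.72 in, y_c = 39.32 in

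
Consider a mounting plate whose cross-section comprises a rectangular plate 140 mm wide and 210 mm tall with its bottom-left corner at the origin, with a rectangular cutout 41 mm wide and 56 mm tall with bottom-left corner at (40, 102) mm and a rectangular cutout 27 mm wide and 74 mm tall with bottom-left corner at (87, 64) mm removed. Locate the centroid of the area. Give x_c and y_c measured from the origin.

Part | A | x̄ᵢ | ȳᵢ | A·x̄ᵢ | A·ȳᵢ
plate | 29400.00 | 70.00 | 105.00 | 2058000.00 | 3087000.00
hole 1 | -2296.00 | 60.50 | 130.00 | -138908.00 | -298480.00
hole 2 | -1998.00 | 100.50 | 101.00 | -200799.00 | -201798.00
Σ | 25106.00 |  |  | 1718293.00 | 2586722.00
x_c = 1718293.00 / 25106.00 = 68.44 mm
y_c = 2586722.00 / 25106.00 = 103.03 mm

x_c = 68.44 mm, y_c = 103.03 mm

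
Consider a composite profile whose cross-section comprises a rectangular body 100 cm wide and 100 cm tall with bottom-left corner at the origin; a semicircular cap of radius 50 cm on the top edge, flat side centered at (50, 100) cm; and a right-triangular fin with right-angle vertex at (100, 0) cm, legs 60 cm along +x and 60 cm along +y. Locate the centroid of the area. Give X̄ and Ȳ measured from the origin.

Part | A | x̄ᵢ | ȳᵢ | A·x̄ᵢ | A·ȳᵢ
rectangular body | 10000.00 | 50.00 | 50.00 | 500000.00 | 500000.00
semicircular top | 3926.99 | 50.00 | 121.22 | 196349.54 | 476032.42
triangular fin | 1800.00 | 120.00 | 20.00 | 216000.00 | 36000.00
Σ | 15726.99 |  |  | 912349.54 | 1012032.42
X̄ = 912349.54 / 15726.99 = 58.01 cm
Ȳ = 1012032.42 / 15726.99 = 64.35 cm

X̄ = 58.01 cm, Ȳ = 64.35 cm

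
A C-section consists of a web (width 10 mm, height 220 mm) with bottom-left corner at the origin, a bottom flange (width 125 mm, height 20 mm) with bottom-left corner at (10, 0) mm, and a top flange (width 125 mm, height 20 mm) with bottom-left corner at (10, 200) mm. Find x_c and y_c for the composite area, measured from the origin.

Part | A | x̄ᵢ | ȳᵢ | A·x̄ᵢ | A·ȳᵢ
web | 2200.00 | 5.00 | 110.00 | 11000.00 | 242000.00
bottom flange | 2500.00 | 72.50 | 10.00 | 181250.00 | 25000.00
top flange | 2500.00 | 72.50 | 210.00 | 181250.00 | 525000.00
Σ | 7200.00 |  |  | 373500.00 | 792000.00
x_c = 373500.00 / 7200.00 = 51.88 mm
y_c = 792000.00 / 7200.00 = 110.00 mm

x_c = 51.88 mm, y_c = 110.00 mm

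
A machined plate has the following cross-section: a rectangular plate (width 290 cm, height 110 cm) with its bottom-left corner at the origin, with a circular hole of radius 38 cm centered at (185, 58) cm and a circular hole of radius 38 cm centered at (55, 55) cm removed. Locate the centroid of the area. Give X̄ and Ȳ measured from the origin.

Part | A | x̄ᵢ | ȳᵢ | A·x̄ᵢ | A·ȳᵢ
plate | 31900.00 | 145.00 | 55.00 | 4625500.00 | 1754500.00
hole 1 | -4536.46 | 185.00 | 58.00 | -839245.06 | -263114.67
hole 2 | -4536.46 | 55.00 | 55.00 | -249505.29 | -249505.29
Σ | 22827.08 |  |  | 3536749.65 | 1241880.04
X̄ = 3536749.65 / 22827.08 = 154.94 cm
Ȳ = 1241880.04 / 22827.08 = 54.40 cm

X̄ = 154.94 cm, Ȳ = 54.40 cm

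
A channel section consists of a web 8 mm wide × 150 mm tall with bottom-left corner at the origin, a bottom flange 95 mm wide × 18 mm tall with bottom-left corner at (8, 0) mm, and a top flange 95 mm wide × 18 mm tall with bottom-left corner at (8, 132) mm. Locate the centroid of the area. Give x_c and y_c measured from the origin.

x_c = 42.12 mm, y_c = 75.00 mm

web: A = 8 × 150 = 1200.00, centroid at (4.00, 75.00).
bottom flange: A = 95 × 18 = 1710.00, centroid at (55.50, 9.00).
top flange: A = 95 × 18 = 1710.00, centroid at (55.50, 141.00).
ΣA = 4620.00 mm², ΣAx_c = 194610.00 mm³, ΣAy_c = 346500.00 mm³.
x_c = 194610.00/4620.00 = 42.12 mm; y_c = 346500.00/4620.00 = 75.00 mm.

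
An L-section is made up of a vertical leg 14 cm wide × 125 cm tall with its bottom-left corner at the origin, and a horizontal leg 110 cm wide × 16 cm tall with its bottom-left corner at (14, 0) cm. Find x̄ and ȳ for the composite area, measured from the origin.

x̄ = 38.09 cm, ȳ = 35.17 cm

vertical leg: A = 14 × 125 = 1750.00, centroid at (7.00, 62.50).
horizontal leg: A = 110 × 16 = 1760.00, centroid at (69.00, 8.00).
ΣA = 3510.00 cm²
ΣAx̄ = (1750.00)(7.00) + (1760.00)(69.00) = 133690.00 cm³
ΣAȳ = (1750.00)(62.50) + (1760.00)(8.00) = 123455.00 cm³
x̄ = 133690.00 / 3510.00 = 38.09 cm
ȳ = 123455.00 / 3510.00 = 35.17 cm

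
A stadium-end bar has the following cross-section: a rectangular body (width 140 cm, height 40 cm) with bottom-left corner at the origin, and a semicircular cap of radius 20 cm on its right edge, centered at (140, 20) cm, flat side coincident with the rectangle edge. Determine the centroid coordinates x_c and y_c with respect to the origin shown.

Part | A | x̄ᵢ | ȳᵢ | A·x̄ᵢ | A·ȳᵢ
rectangular body | 5600.00 | 70.00 | 20.00 | 392000.00 | 112000.00
semicircular end | 628.32 | 148.49 | 20.00 | 93297.93 | 12566.37
Σ | 6228.32 |  |  | 485297.93 | 124566.37
x_c = 485297.93 / 6228.32 = 77.92 cm
y_c = 124566.37 / 6228.32 = 20.00 cm

x_c = 77.92 cm, y_c = 20.00 cm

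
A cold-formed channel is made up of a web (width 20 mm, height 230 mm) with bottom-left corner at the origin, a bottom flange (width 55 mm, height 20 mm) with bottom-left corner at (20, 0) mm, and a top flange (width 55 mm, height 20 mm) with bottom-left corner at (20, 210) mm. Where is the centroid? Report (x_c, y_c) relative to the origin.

x_c = 22.13 mm, y_c = 115.00 mm

web: A = 20 × 230 = 4600.00, centroid at (10.00, 115.00).
bottom flange: A = 55 × 20 = 1100.00, centroid at (47.50, 10.00).
top flange: A = 55 × 20 = 1100.00, centroid at (47.50, 220.00).
ΣA = 6800.00 mm², ΣAx_c = 150500.00 mm³, ΣAy_c = 782000.00 mm³.
x_c = 150500.00/6800.00 = 22.13 mm; y_c = 782000.00/6800.00 = 115.00 mm.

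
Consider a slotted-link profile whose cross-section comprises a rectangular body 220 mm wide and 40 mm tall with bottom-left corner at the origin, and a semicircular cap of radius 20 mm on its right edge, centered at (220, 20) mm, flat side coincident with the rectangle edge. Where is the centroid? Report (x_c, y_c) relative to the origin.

rectangular body: A = 220 × 40 = 8800.00, centroid at (110.00, 20.00).
semicircular end: A = ½π·20² = 628.32, centroid at (228.49, 20.00).
ΣA = 9428.32 mm²
ΣAx_c = (8800.00)(110.00) + (628.32)(228.49) = 1111563.41 mm³
ΣAy_c = (8800.00)(20.00) + (628.32)(20.00) = 188566.37 mm³
x_c = 1111563.41 / 9428.32 = 117.90 mm
y_c = 188566.37 / 9428.32 = 20.00 mm

x_c = 117.90 mm, y_c = 20.00 mm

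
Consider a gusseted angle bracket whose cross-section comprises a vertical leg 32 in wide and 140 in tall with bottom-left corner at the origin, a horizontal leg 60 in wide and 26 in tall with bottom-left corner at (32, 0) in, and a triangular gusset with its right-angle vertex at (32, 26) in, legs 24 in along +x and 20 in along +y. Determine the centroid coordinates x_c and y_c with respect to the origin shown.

x_c = 28.34 in, y_c = 54.41 in

Part | A | x̄ᵢ | ȳᵢ | A·x̄ᵢ | A·ȳᵢ
vertical leg | 4480.00 | 16.00 | 70.00 | 71680.00 | 313600.00
horizontal leg | 1560.00 | 62.00 | 13.00 | 96720.00 | 20280.00
gusset | 240.00 | 40.00 | 32.67 | 9600.00 | 7840.00
Σ | 6280.00 |  |  | 178000.00 | 341720.00
x_c = 178000.00 / 6280.00 = 28.34 in
y_c = 341720.00 / 6280.00 = 54.41 in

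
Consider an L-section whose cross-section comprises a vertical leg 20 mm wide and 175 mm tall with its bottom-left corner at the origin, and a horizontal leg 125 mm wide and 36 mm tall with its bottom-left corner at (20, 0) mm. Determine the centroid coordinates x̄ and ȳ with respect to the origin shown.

x̄ = 50.78 mm, ȳ = 48.41 mm

vertical leg: A = 20 × 175 = 3500.00, centroid at (10.00, 87.50).
horizontal leg: A = 125 × 36 = 4500.00, centroid at (82.50, 18.00).
ΣA = 8000.00 mm²
ΣAx̄ = (3500.00)(10.00) + (4500.00)(82.50) = 406250.00 mm³
ΣAȳ = (3500.00)(87.50) + (4500.00)(18.00) = 387250.00 mm³
x̄ = 406250.00 / 8000.00 = 50.78 mm
ȳ = 387250.00 / 8000.00 = 48.41 mm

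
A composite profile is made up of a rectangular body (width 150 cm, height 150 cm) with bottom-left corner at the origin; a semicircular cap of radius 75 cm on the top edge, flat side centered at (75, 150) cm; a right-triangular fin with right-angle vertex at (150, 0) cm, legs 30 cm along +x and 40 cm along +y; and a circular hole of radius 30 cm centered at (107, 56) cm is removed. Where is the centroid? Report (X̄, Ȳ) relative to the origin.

X̄ = 73.64 cm, Ȳ = 108.00 cm

rectangular body: A = 150 × 150 = 22500.00, centroid at (75.00, 75.00).
semicircular top: A = ½π·75² = 8835.73, centroid at (75.00, 181.83).
triangular fin: A = ½·30·40 = 600.00, centroid at (160.00, 13.33).
hole: A = −π·30² = -2827.43, centroid at (107.00, 56.00).
ΣA = 29108.30 cm²
ΣAX̄ = (22500.00)(75.00) + (8835.73)(75.00) + (600.00)(160.00) + (-2827.43)(107.00) = 2143644.33 cm³
ΣAȲ = (22500.00)(75.00) + (8835.73)(181.83) + (600.00)(13.33) + (-2827.43)(56.00) = 3143773.13 cm³
X̄ = 2143644.33 / 29108.30 = 73.64 cm
Ȳ = 3143773.13 / 29108.30 = 108.00 cm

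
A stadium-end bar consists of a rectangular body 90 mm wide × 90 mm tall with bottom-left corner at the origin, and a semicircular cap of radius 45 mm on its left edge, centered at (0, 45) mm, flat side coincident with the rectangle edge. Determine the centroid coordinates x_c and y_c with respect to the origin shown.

rectangular body: A = 90 × 90 = 8100.00, centroid at (45.00, 45.00).
semicircular end: A = ½π·45² = 3180.86, centroid at (-19.10, 45.00).
ΣA = 11280.86 mm²
ΣAx_c = (8100.00)(45.00) + (3180.86)(-19.10) = 303750.00 mm³
ΣAy_c = (8100.00)(45.00) + (3180.86)(45.00) = 507638.82 mm³
x_c = 303750.00 / 11280.86 = 26.93 mm
y_c = 507638.82 / 11280.86 = 45.00 mm

x_c = 26.93 mm, y_c = 45.00 mm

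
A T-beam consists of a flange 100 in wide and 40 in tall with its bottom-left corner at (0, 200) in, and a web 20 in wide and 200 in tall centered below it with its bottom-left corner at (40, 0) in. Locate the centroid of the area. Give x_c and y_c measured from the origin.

Part | A | x̄ᵢ | ȳᵢ | A·x̄ᵢ | A·ȳᵢ
web | 4000.00 | 50.00 | 100.00 | 200000.00 | 400000.00
flange | 4000.00 | 50.00 | 220.00 | 200000.00 | 880000.00
Σ | 8000.00 |  |  | 400000.00 | 1280000.00
x_c = 400000.00 / 8000.00 = 50.00 in
y_c = 1280000.00 / 8000.00 = 160.00 in

x_c = 50.00 in, y_c = 160.00 in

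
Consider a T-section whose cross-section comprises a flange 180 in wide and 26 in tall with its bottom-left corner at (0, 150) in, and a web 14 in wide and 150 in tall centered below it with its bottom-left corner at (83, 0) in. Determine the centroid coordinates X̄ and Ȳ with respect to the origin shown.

Part | A | x̄ᵢ | ȳᵢ | A·x̄ᵢ | A·ȳᵢ
web | 2100.00 | 90.00 | 75.00 | 189000.00 | 157500.00
flange | 4680.00 | 90.00 | 163.00 | 421200.00 | 762840.00
Σ | 6780.00 |  |  | 610200.00 | 920340.00
X̄ = 610200.00 / 6780.00 = 90.00 in
Ȳ = 920340.00 / 6780.00 = 135.74 in

X̄ = 90.00 in, Ȳ = 135.74 in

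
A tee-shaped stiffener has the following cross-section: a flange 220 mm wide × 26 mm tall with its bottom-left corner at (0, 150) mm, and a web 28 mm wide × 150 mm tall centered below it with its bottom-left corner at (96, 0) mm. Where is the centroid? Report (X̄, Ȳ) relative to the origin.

Part | A | x̄ᵢ | ȳᵢ | A·x̄ᵢ | A·ȳᵢ
web | 4200.00 | 110.00 | 75.00 | 462000.00 | 315000.00
flange | 5720.00 | 110.00 | 163.00 | 629200.00 | 932360.00
Σ | 9920.00 |  |  | 1091200.00 | 1247360.00
X̄ = 1091200.00 / 9920.00 = 110.00 mm
Ȳ = 1247360.00 / 9920.00 = 125.74 mm

X̄ = 110.00 mm, Ȳ = 125.74 mm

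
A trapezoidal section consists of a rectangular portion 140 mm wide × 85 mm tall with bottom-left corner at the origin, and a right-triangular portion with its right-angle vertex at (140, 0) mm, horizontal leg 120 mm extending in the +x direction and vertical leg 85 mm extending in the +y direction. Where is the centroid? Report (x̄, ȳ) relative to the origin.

x̄ = 103.00 mm, ȳ = 38.25 mm

rectangular portion: A = 140 × 85 = 11900.00, centroid at (70.00, 42.50).
triangular portion: A = ½·120·85 = 5100.00, centroid at (180.00, 28.33).
ΣA = 17000.00 mm²
ΣAx̄ = (11900.00)(70.00) + (5100.00)(180.00) = 1751000.00 mm³
ΣAȳ = (11900.00)(42.50) + (5100.00)(28.33) = 650250.00 mm³
x̄ = 1751000.00 / 17000.00 = 103.00 mm
ȳ = 650250.00 / 17000.00 = 38.25 mm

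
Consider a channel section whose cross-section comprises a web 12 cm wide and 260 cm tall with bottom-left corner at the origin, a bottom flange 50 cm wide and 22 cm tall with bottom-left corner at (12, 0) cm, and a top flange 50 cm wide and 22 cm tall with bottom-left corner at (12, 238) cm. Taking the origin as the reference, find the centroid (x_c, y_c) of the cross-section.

Part | A | x̄ᵢ | ȳᵢ | A·x̄ᵢ | A·ȳᵢ
web | 3120.00 | 6.00 | 130.00 | 18720.00 | 405600.00
bottom flange | 1100.00 | 37.00 | 11.00 | 40700.00 | 12100.00
top flange | 1100.00 | 37.00 | 249.00 | 40700.00 | 273900.00
Σ | 5320.00 |  |  | 100120.00 | 691600.00
x_c = 100120.00 / 5320.00 = 18.82 cm
y_c = 691600.00 / 5320.00 = 130.00 cm

x_c = 18.82 cm, y_c = 130.00 cm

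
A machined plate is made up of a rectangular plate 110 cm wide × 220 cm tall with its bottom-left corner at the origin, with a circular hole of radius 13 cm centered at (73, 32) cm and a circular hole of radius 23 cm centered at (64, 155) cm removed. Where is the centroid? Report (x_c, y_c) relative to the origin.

plate: A = 110 × 220 = 24200.00, centroid at (55.00, 110.00).
hole 1: A = −π·13² = -530.93, centroid at (73.00, 32.00).
hole 2: A = −π·23² = -1661.90, centroid at (64.00, 155.00).
ΣA = 22007.17 cm², ΣAx_c = 1185880.41 cm³, ΣAy_c = 2387415.38 cm³.
x_c = 1185880.41/22007.17 = 53.89 cm; y_c = 2387415.38/22007.17 = 108.48 cm.

x_c = 53.89 cm, y_c = 108.48 cm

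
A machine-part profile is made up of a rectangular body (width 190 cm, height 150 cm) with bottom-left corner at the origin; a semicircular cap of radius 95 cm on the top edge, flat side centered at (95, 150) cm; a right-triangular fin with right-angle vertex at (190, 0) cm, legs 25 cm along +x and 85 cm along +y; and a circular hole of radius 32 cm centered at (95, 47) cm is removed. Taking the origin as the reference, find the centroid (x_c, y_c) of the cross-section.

Part | A | x̄ᵢ | ȳᵢ | A·x̄ᵢ | A·ȳᵢ
rectangular body | 28500.00 | 95.00 | 75.00 | 2707500.00 | 2137500.00
semicircular top | 14176.44 | 95.00 | 190.32 | 1346761.50 | 2698048.86
triangular fin | 1062.50 | 198.33 | 28.33 | 210729.17 | 30104.17
hole | -3216.99 | 95.00 | 47.00 | -305614.13 | -151198.57
Σ | 40521.95 |  |  | 3959376.53 | 4714454.46
x_c = 3959376.53 / 40521.95 = 97.71 cm
y_c = 4714454.46 / 40521.95 = 116.34 cm

x_c = 97.71 cm, y_c = 116.34 cm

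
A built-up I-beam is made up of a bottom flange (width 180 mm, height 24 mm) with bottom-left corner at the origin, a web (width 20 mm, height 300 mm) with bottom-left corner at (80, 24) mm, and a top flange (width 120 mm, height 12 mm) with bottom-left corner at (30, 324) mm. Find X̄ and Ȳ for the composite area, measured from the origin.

bottom flange: A = 180 × 24 = 4320.00, centroid at (90.00, 12.00).
web: A = 20 × 300 = 6000.00, centroid at (90.00, 174.00).
top flange: A = 120 × 12 = 1440.00, centroid at (90.00, 330.00).
ΣA = 11760.00 mm²
ΣAX̄ = (4320.00)(90.00) + (6000.00)(90.00) + (1440.00)(90.00) = 1058400.00 mm³
ΣAȲ = (4320.00)(12.00) + (6000.00)(174.00) + (1440.00)(330.00) = 1571040.00 mm³
X̄ = 1058400.00 / 11760.00 = 90.00 mm
Ȳ = 1571040.00 / 11760.00 = 133.59 mm

X̄ = 90.00 mm, Ȳ = 133.59 mm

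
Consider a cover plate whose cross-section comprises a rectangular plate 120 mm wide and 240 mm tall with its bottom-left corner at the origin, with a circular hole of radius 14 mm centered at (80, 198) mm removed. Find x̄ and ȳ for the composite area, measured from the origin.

x̄ = 59.56 mm, ȳ = 118.30 mm

plate: A = 120 × 240 = 28800.00, centroid at (60.00, 120.00).
hole: A = −π·14² = -615.75, centroid at (80.00, 198.00).
ΣA = 28184.25 mm²
ΣAx̄ = (28800.00)(60.00) + (-615.75)(80.00) = 1678739.83 mm³
ΣAȳ = (28800.00)(120.00) + (-615.75)(198.00) = 3334081.07 mm³
x̄ = 1678739.83 / 28184.25 = 59.56 mm
ȳ = 3334081.07 / 28184.25 = 118.30 mm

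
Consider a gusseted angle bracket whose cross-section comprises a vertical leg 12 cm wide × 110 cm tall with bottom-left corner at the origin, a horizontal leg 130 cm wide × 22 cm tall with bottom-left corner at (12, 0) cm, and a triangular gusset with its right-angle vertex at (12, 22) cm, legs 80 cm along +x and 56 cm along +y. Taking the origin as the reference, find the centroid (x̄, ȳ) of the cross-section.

vertical leg: A = 12 × 110 = 1320.00, centroid at (6.00, 55.00).
horizontal leg: A = 130 × 22 = 2860.00, centroid at (77.00, 11.00).
gusset: A = ½·80·56 = 2240.00, centroid at (38.67, 40.67).
ΣA = 6420.00 cm², ΣAx̄ = 314753.33 cm³, ΣAȳ = 195153.33 cm³.
x̄ = 314753.33/6420.00 = 49.03 cm; ȳ = 195153.33/6420.00 = 30.40 cm.

x̄ = 49.03 cm, ȳ = 30.40 cm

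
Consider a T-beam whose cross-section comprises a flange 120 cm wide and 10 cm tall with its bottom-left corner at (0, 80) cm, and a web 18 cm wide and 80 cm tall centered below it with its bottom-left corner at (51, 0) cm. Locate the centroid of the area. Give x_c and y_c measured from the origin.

x_c = 60.00 cm, y_c = 60.45 cm

Part | A | x̄ᵢ | ȳᵢ | A·x̄ᵢ | A·ȳᵢ
web | 1440.00 | 60.00 | 40.00 | 86400.00 | 57600.00
flange | 1200.00 | 60.00 | 85.00 | 72000.00 | 102000.00
Σ | 2640.00 |  |  | 158400.00 | 159600.00
x_c = 158400.00 / 2640.00 = 60.00 cm
y_c = 159600.00 / 2640.00 = 60.45 cm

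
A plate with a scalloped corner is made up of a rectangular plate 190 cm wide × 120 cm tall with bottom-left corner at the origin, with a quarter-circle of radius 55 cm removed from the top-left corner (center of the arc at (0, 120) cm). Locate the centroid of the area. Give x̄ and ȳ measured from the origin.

plate: A = 190 × 120 = 22800.00, centroid at (95.00, 60.00).
removed quarter-circle: A = −¼π·55² = -2375.83, centroid at (23.34, 96.66).
ΣA = 20424.17 cm²
ΣAx̄ = (22800.00)(95.00) + (-2375.83)(23.34) = 2110541.67 cm³
ΣAȳ = (22800.00)(60.00) + (-2375.83)(96.66) = 1138358.80 cm³
x̄ = 2110541.67 / 20424.17 = 103.34 cm
ȳ = 1138358.80 / 20424.17 = 55.74 cm

x̄ = 103.34 cm, ȳ = 55.74 cm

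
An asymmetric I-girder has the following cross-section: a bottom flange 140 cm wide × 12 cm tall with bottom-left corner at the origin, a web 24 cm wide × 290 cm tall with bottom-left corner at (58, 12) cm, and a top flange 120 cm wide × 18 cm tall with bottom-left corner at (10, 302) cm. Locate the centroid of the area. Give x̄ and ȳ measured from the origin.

bottom flange: A = 140 × 12 = 1680.00, centroid at (70.00, 6.00).
web: A = 24 × 290 = 6960.00, centroid at (70.00, 157.00).
top flange: A = 120 × 18 = 2160.00, centroid at (70.00, 311.00).
ΣA = 10800.00 cm², ΣAx̄ = 756000.00 cm³, ΣAȳ = 1774560.00 cm³.
x̄ = 756000.00/10800.00 = 70.00 cm; ȳ = 1774560.00/10800.00 = 164.31 cm.

x̄ = 70.00 cm, ȳ = 164.31 cm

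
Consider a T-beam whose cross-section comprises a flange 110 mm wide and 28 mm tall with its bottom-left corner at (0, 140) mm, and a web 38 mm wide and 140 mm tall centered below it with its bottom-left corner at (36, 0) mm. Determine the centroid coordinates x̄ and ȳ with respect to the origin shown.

web: A = 38 × 140 = 5320.00, centroid at (55.00, 70.00).
flange: A = 110 × 28 = 3080.00, centroid at (55.00, 154.00).
ΣA = 8400.00 mm², ΣAx̄ = 462000.00 mm³, ΣAȳ = 846720.00 mm³.
x̄ = 462000.00/8400.00 = 55.00 mm; ȳ = 846720.00/8400.00 = 100.80 mm.

x̄ = 55.00 mm, ȳ = 100.80 mm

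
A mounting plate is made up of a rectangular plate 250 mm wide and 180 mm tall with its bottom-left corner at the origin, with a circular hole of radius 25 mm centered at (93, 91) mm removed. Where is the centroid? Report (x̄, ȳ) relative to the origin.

x̄ = 126.46 mm, ȳ = 89.95 mm

Part | A | x̄ᵢ | ȳᵢ | A·x̄ᵢ | A·ȳᵢ
plate | 45000.00 | 125.00 | 90.00 | 5625000.00 | 4050000.00
hole | -1963.50 | 93.00 | 91.00 | -182605.07 | -178678.08
Σ | 43036.50 |  |  | 5442394.93 | 3871321.92
x̄ = 5442394.93 / 43036.50 = 126.46 mm
ȳ = 3871321.92 / 43036.50 = 89.95 mm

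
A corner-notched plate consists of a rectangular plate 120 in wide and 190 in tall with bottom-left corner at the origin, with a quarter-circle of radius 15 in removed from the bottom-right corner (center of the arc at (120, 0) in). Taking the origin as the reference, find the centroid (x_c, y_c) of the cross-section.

x_c = 59.58 in, y_c = 95.69 in

plate: A = 120 × 190 = 22800.00, centroid at (60.00, 95.00).
removed quarter-circle: A = −¼π·15² = -176.71, centroid at (113.63, 6.37).
ΣA = 22623.29 in², ΣAx_c = 1347919.25 in³, ΣAy_c = 2164875.00 in³.
x_c = 1347919.25/22623.29 = 59.58 in; y_c = 2164875.00/22623.29 = 95.69 in.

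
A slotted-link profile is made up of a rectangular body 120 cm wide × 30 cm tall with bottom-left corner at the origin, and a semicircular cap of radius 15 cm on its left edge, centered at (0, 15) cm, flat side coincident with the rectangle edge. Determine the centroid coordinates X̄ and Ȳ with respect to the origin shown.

rectangular body: A = 120 × 30 = 3600.00, centroid at (60.00, 15.00).
semicircular end: A = ½π·15² = 353.43, centroid at (-6.37, 15.00).
ΣA = 3953.43 cm²
ΣAX̄ = (3600.00)(60.00) + (353.43)(-6.37) = 213750.00 cm³
ΣAȲ = (3600.00)(15.00) + (353.43)(15.00) = 59301.44 cm³
X̄ = 213750.00 / 3953.43 = 54.07 cm
Ȳ = 59301.44 / 3953.43 = 15.00 cm

X̄ = 54.07 cm, Ȳ = 15.00 cm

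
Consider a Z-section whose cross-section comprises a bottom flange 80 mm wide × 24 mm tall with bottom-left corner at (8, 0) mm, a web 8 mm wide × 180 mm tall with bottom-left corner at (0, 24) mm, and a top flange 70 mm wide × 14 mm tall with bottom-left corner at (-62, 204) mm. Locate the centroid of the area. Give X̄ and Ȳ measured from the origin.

X̄ = 16.47 mm, Ȳ = 90.78 mm

bottom flange: A = 80 × 24 = 1920.00, centroid at (48.00, 12.00).
web: A = 8 × 180 = 1440.00, centroid at (4.00, 114.00).
top flange: A = 70 × 14 = 980.00, centroid at (-27.00, 211.00).
ΣA = 4340.00 mm²
ΣAX̄ = (1920.00)(48.00) + (1440.00)(4.00) + (980.00)(-27.00) = 71460.00 mm³
ΣAȲ = (1920.00)(12.00) + (1440.00)(114.00) + (980.00)(211.00) = 393980.00 mm³
X̄ = 71460.00 / 4340.00 = 16.47 mm
Ȳ = 393980.00 / 4340.00 = 90.78 mm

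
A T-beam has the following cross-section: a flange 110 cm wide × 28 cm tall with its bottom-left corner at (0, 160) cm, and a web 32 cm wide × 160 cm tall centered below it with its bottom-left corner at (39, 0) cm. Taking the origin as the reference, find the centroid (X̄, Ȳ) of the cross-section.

web: A = 32 × 160 = 5120.00, centroid at (55.00, 80.00).
flange: A = 110 × 28 = 3080.00, centroid at (55.00, 174.00).
ΣA = 8200.00 cm², ΣAX̄ = 451000.00 cm³, ΣAȲ = 945520.00 cm³.
X̄ = 451000.00/8200.00 = 55.00 cm; Ȳ = 945520.00/8200.00 = 115.31 cm.

X̄ = 55.00 cm, Ȳ = 115.31 cm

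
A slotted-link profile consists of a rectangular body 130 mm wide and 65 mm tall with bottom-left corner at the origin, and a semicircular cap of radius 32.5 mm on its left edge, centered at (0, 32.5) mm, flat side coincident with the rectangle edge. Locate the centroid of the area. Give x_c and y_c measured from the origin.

x_c = 52.07 mm, y_c = 32.50 mm

Part | A | x̄ᵢ | ȳᵢ | A·x̄ᵢ | A·ȳᵢ
rectangular body | 8450.00 | 65.00 | 32.50 | 549250.00 | 274625.00
semicircular end | 1659.15 | -13.79 | 32.50 | -22885.42 | 53922.49
Σ | 10109.15 |  |  | 526364.58 | 328547.49
x_c = 526364.58 / 10109.15 = 52.07 mm
y_c = 328547.49 / 10109.15 = 32.50 mm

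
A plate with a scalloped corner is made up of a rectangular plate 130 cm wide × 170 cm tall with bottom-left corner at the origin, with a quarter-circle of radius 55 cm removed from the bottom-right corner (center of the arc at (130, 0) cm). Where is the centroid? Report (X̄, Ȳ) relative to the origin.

plate: A = 130 × 170 = 22100.00, centroid at (65.00, 85.00).
removed quarter-circle: A = −¼π·55² = -2375.83, centroid at (106.66, 23.34).
ΣA = 19724.17 cm², ΣAX̄ = 1183100.51 cm³, ΣAȲ = 1823041.67 cm³.
X̄ = 1183100.51/19724.17 = 59.98 cm; Ȳ = 1823041.67/19724.17 = 92.43 cm.

X̄ = 59.98 cm, Ȳ = 92.43 cm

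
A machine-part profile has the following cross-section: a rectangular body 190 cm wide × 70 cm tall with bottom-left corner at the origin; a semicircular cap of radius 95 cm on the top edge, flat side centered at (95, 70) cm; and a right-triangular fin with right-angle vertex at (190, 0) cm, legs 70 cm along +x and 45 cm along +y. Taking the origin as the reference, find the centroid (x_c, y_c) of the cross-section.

rectangular body: A = 190 × 70 = 13300.00, centroid at (95.00, 35.00).
semicircular top: A = ½π·95² = 14176.44, centroid at (95.00, 110.32).
triangular fin: A = ½·70·45 = 1575.00, centroid at (213.33, 15.00).
ΣA = 29051.44 cm², ΣAx_c = 2946261.50 cm³, ΣAy_c = 2053058.91 cm³.
x_c = 2946261.50/29051.44 = 101.42 cm; y_c = 2053058.91/29051.44 = 70.67 cm.

x_c = 101.42 cm, y_c = 70.67 cm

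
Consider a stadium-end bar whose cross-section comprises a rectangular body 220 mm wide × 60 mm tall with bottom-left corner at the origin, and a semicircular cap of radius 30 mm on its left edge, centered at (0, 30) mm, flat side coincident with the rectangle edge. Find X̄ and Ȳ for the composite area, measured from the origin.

rectangular body: A = 220 × 60 = 13200.00, centroid at (110.00, 30.00).
semicircular end: A = ½π·30² = 1413.72, centroid at (-12.73, 30.00).
ΣA = 14613.72 mm²
ΣAX̄ = (13200.00)(110.00) + (1413.72)(-12.73) = 1434000.00 mm³
ΣAȲ = (13200.00)(30.00) + (1413.72)(30.00) = 438411.50 mm³
X̄ = 1434000.00 / 14613.72 = 98.13 mm
Ȳ = 438411.50 / 14613.72 = 30.00 mm

X̄ = 98.13 mm, Ȳ = 30.00 mm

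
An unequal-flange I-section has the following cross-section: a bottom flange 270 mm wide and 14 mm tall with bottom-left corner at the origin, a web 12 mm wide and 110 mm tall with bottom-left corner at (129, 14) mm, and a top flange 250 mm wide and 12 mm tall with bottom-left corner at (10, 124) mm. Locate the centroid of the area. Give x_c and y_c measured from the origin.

bottom flange: A = 270 × 14 = 3780.00, centroid at (135.00, 7.00).
web: A = 12 × 110 = 1320.00, centroid at (135.00, 69.00).
top flange: A = 250 × 12 = 3000.00, centroid at (135.00, 130.00).
ΣA = 8100.00 mm²
ΣAx_c = (3780.00)(135.00) + (1320.00)(135.00) + (3000.00)(135.00) = 1093500.00 mm³
ΣAy_c = (3780.00)(7.00) + (1320.00)(69.00) + (3000.00)(130.00) = 507540.00 mm³
x_c = 1093500.00 / 8100.00 = 135.00 mm
y_c = 507540.00 / 8100.00 = 62.66 mm

x_c = 135.00 mm, y_c = 62.66 mm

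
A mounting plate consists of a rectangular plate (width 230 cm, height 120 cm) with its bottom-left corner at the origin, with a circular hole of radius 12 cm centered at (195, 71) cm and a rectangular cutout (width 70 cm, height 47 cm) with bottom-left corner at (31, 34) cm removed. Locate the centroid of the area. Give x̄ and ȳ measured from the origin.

x̄ = 120.24 cm, ȳ = 60.14 cm

plate: A = 230 × 120 = 27600.00, centroid at (115.00, 60.00).
hole 1: A = −π·12² = -452.39, centroid at (195.00, 71.00).
hole 2: A = −(70 × 47) = -3290.00, centroid at (66.00, 57.50).
ΣA = 23857.61 cm², ΣAx̄ = 2868644.08 cm³, ΣAȳ = 1434705.36 cm³.
x̄ = 2868644.08/23857.61 = 120.24 cm; ȳ = 1434705.36/23857.61 = 60.14 cm.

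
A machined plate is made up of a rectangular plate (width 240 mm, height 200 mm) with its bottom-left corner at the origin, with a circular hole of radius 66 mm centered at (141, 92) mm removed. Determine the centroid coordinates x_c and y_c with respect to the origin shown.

x_c = 111.63 mm, y_c = 103.19 mm

plate: A = 240 × 200 = 48000.00, centroid at (120.00, 100.00).
hole: A = −π·66² = -13684.78, centroid at (141.00, 92.00).
ΣA = 34315.22 mm², ΣAx_c = 3830446.36 mm³, ΣAy_c = 3541000.46 mm³.
x_c = 3830446.36/34315.22 = 111.63 mm; y_c = 3541000.46/34315.22 = 103.19 mm.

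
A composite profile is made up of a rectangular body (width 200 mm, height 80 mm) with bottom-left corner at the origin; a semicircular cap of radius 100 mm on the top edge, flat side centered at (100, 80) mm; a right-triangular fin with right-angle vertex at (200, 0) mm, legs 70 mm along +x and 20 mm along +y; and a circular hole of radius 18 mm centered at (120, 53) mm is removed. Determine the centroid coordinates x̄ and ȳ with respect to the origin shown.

rectangular body: A = 200 × 80 = 16000.00, centroid at (100.00, 40.00).
semicircular top: A = ½π·100² = 15707.96, centroid at (100.00, 122.44).
triangular fin: A = ½·70·20 = 700.00, centroid at (223.33, 6.67).
hole: A = −π·18² = -1017.88, centroid at (120.00, 53.00).
ΣA = 31390.09 mm²
ΣAx̄ = (16000.00)(100.00) + (15707.96)(100.00) + (700.00)(223.33) + (-1017.88)(120.00) = 3204984.54 mm³
ΣAȳ = (16000.00)(40.00) + (15707.96)(122.44) + (700.00)(6.67) + (-1017.88)(53.00) = 2514022.97 mm³
x̄ = 3204984.54 / 31390.09 = 102.10 mm
ȳ = 2514022.97 / 31390.09 = 80.09 mm

x̄ = 102.10 mm, ȳ = 80.09 mm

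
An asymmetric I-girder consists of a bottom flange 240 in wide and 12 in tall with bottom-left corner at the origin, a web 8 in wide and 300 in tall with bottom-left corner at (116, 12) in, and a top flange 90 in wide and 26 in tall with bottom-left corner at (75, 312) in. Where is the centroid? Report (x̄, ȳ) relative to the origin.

bottom flange: A = 240 × 12 = 2880.00, centroid at (120.00, 6.00).
web: A = 8 × 300 = 2400.00, centroid at (120.00, 162.00).
top flange: A = 90 × 26 = 2340.00, centroid at (120.00, 325.00).
ΣA = 7620.00 in², ΣAx̄ = 914400.00 in³, ΣAȳ = 1166580.00 in³.
x̄ = 914400.00/7620.00 = 120.00 in; ȳ = 1166580.00/7620.00 = 153.09 in.

x̄ = 120.00 in, ȳ = 153.09 in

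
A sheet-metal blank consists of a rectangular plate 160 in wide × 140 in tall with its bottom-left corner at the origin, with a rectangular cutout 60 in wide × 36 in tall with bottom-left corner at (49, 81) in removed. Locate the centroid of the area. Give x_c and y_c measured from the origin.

x_c = 80.11 in, y_c = 66.91 in

plate: A = 160 × 140 = 22400.00, centroid at (80.00, 70.00).
hole: A = −(60 × 36) = -2160.00, centroid at (79.00, 99.00).
ΣA = 20240.00 in²
ΣAx_c = (22400.00)(80.00) + (-2160.00)(79.00) = 1621360.00 in³
ΣAy_c = (22400.00)(70.00) + (-2160.00)(99.00) = 1354160.00 in³
x_c = 1621360.00 / 20240.00 = 80.11 in
y_c = 1354160.00 / 20240.00 = 66.91 in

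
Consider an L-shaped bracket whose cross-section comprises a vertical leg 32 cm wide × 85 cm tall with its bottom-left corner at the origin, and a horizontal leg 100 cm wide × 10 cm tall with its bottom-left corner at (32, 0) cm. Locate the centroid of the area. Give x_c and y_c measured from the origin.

x_c = 33.74 cm, y_c = 32.42 cm

vertical leg: A = 32 × 85 = 2720.00, centroid at (16.00, 42.50).
horizontal leg: A = 100 × 10 = 1000.00, centroid at (82.00, 5.00).
ΣA = 3720.00 cm²
ΣAx_c = (2720.00)(16.00) + (1000.00)(82.00) = 125520.00 cm³
ΣAy_c = (2720.00)(42.50) + (1000.00)(5.00) = 120600.00 cm³
x_c = 125520.00 / 3720.00 = 33.74 cm
y_c = 120600.00 / 3720.00 = 32.42 cm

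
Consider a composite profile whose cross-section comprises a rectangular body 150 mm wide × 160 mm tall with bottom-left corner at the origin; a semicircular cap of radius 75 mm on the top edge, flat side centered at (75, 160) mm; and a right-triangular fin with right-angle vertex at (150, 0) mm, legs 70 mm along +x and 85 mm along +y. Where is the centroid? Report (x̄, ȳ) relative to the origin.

x̄ = 83.17 mm, ȳ = 103.30 mm

rectangular body: A = 150 × 160 = 24000.00, centroid at (75.00, 80.00).
semicircular top: A = ½π·75² = 8835.73, centroid at (75.00, 191.83).
triangular fin: A = ½·70·85 = 2975.00, centroid at (173.33, 28.33).
ΣA = 35810.73 mm², ΣAx̄ = 2978346.37 mm³, ΣAȳ = 3699258.36 mm³.
x̄ = 2978346.37/35810.73 = 83.17 mm; ȳ = 3699258.36/35810.73 = 103.30 mm.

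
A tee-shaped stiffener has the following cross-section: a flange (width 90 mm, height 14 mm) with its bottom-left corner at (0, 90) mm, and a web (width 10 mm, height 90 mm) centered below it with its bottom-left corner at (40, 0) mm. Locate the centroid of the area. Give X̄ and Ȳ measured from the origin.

web: A = 10 × 90 = 900.00, centroid at (45.00, 45.00).
flange: A = 90 × 14 = 1260.00, centroid at (45.00, 97.00).
ΣA = 2160.00 mm²
ΣAX̄ = (900.00)(45.00) + (1260.00)(45.00) = 97200.00 mm³
ΣAȲ = (900.00)(45.00) + (1260.00)(97.00) = 162720.00 mm³
X̄ = 97200.00 / 2160.00 = 45.00 mm
Ȳ = 162720.00 / 2160.00 = 75.33 mm

X̄ = 45.00 mm, Ȳ = 75.33 mm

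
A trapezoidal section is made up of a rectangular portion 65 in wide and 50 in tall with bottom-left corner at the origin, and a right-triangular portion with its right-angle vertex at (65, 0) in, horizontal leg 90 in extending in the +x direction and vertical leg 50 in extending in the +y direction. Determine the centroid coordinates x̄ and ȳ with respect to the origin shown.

rectangular portion: A = 65 × 50 = 3250.00, centroid at (32.50, 25.00).
triangular portion: A = ½·90·50 = 2250.00, centroid at (95.00, 16.67).
ΣA = 5500.00 in²
ΣAx̄ = (3250.00)(32.50) + (2250.00)(95.00) = 319375.00 in³
ΣAȳ = (3250.00)(25.00) + (2250.00)(16.67) = 118750.00 in³
x̄ = 319375.00 / 5500.00 = 58.07 in
ȳ = 118750.00 / 5500.00 = 21.59 in

x̄ = 58.07 in, ȳ = 21.59 in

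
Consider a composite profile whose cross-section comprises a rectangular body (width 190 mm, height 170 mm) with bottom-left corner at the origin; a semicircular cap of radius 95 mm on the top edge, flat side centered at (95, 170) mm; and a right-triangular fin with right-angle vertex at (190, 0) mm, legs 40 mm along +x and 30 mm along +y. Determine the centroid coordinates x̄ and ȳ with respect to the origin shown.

rectangular body: A = 190 × 170 = 32300.00, centroid at (95.00, 85.00).
semicircular top: A = ½π·95² = 14176.44, centroid at (95.00, 210.32).
triangular fin: A = ½·40·30 = 600.00, centroid at (203.33, 10.00).
ΣA = 47076.44 mm²
ΣAx̄ = (32300.00)(95.00) + (14176.44)(95.00) + (600.00)(203.33) = 4537261.50 mm³
ΣAȳ = (32300.00)(85.00) + (14176.44)(210.32) + (600.00)(10.00) = 5733077.60 mm³
x̄ = 4537261.50 / 47076.44 = 96.38 mm
ȳ = 5733077.60 / 47076.44 = 121.78 mm

x̄ = 96.38 mm, ȳ = 121.78 mm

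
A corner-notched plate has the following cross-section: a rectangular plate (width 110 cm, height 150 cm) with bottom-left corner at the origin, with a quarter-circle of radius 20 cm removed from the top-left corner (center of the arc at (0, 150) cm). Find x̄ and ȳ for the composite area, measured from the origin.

x̄ = 55.90 cm, ȳ = 73.71 cm

plate: A = 110 × 150 = 16500.00, centroid at (55.00, 75.00).
removed quarter-circle: A = −¼π·20² = -314.16, centroid at (8.49, 141.51).
ΣA = 16185.84 cm²
ΣAx̄ = (16500.00)(55.00) + (-314.16)(8.49) = 904833.33 cm³
ΣAȳ = (16500.00)(75.00) + (-314.16)(141.51) = 1193042.78 cm³
x̄ = 904833.33 / 16185.84 = 55.90 cm
ȳ = 1193042.78 / 16185.84 = 73.71 cm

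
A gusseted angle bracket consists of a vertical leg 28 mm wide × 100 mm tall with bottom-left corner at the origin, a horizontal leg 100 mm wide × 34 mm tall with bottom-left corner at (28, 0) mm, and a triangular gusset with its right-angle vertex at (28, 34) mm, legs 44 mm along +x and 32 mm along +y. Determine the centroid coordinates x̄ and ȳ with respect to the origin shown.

x̄ = 48.44 mm, ȳ = 33.20 mm

vertical leg: A = 28 × 100 = 2800.00, centroid at (14.00, 50.00).
horizontal leg: A = 100 × 34 = 3400.00, centroid at (78.00, 17.00).
gusset: A = ½·44·32 = 704.00, centroid at (42.67, 44.67).
ΣA = 6904.00 mm², ΣAx̄ = 334437.33 mm³, ΣAȳ = 229245.33 mm³.
x̄ = 334437.33/6904.00 = 48.44 mm; ȳ = 229245.33/6904.00 = 33.20 mm.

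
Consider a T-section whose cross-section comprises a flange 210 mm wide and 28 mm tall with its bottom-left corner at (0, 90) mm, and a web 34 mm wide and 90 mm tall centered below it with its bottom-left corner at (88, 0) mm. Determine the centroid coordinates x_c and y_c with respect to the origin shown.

web: A = 34 × 90 = 3060.00, centroid at (105.00, 45.00).
flange: A = 210 × 28 = 5880.00, centroid at (105.00, 104.00).
ΣA = 8940.00 mm², ΣAx_c = 938700.00 mm³, ΣAy_c = 749220.00 mm³.
x_c = 938700.00/8940.00 = 105.00 mm; y_c = 749220.00/8940.00 = 83.81 mm.

x_c = 105.00 mm, y_c = 83.81 mm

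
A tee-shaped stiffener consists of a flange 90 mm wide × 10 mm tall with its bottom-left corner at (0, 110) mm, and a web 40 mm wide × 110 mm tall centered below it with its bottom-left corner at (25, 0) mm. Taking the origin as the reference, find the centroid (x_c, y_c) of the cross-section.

x_c = 45.00 mm, y_c = 65.19 mm

web: A = 40 × 110 = 4400.00, centroid at (45.00, 55.00).
flange: A = 90 × 10 = 900.00, centroid at (45.00, 115.00).
ΣA = 5300.00 mm²
ΣAx_c = (4400.00)(45.00) + (900.00)(45.00) = 238500.00 mm³
ΣAy_c = (4400.00)(55.00) + (900.00)(115.00) = 345500.00 mm³
x_c = 238500.00 / 5300.00 = 45.00 mm
y_c = 345500.00 / 5300.00 = 65.19 mm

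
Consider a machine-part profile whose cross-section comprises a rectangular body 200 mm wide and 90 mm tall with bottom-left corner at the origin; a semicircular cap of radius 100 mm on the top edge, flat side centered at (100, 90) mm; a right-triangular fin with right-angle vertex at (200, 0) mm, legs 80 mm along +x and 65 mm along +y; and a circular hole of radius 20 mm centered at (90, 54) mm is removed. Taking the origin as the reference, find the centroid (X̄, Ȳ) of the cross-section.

X̄ = 109.75 mm, Ȳ = 82.13 mm

Part | A | x̄ᵢ | ȳᵢ | A·x̄ᵢ | A·ȳᵢ
rectangular body | 18000.00 | 100.00 | 45.00 | 1800000.00 | 810000.00
semicircular top | 15707.96 | 100.00 | 132.44 | 1570796.33 | 2080383.36
triangular fin | 2600.00 | 226.67 | 21.67 | 589333.33 | 56333.33
hole | -1256.64 | 90.00 | 54.00 | -113097.34 | -67858.40
Σ | 35051.33 |  |  | 3847032.32 | 2878858.29
X̄ = 3847032.32 / 35051.33 = 109.75 mm
Ȳ = 2878858.29 / 35051.33 = 82.13 mm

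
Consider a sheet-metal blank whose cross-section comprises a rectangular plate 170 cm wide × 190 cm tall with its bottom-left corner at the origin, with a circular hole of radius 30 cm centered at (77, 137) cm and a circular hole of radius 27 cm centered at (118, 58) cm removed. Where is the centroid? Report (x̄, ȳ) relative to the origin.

x̄ = 83.05 cm, ȳ = 93.75 cm

plate: A = 170 × 190 = 32300.00, centroid at (85.00, 95.00).
hole 1: A = −π·30² = -2827.43, centroid at (77.00, 137.00).
hole 2: A = −π·27² = -2290.22, centroid at (118.00, 58.00).
ΣA = 27182.35 cm²
ΣAx̄ = (32300.00)(85.00) + (-2827.43)(77.00) + (-2290.22)(118.00) = 2257541.55 cm³
ΣAȳ = (32300.00)(95.00) + (-2827.43)(137.00) + (-2290.22)(58.00) = 2548308.81 cm³
x̄ = 2257541.55 / 27182.35 = 83.05 cm
ȳ = 2548308.81 / 27182.35 = 93.75 cm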